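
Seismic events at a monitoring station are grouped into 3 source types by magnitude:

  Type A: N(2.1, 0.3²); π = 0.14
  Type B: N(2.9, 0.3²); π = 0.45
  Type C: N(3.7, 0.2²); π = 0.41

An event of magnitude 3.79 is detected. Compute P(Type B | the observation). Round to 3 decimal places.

0.010

Posterior ∝ prior × likelihood, so P(k | x) ∝ π_k f_k(x); normalise over all components.
Component likelihoods at x = 3.79:
  L_A = (1/(0.3·√(2π)))·exp(−(3.79−2.1)²/(2·0.3²)) = 1.329808·exp(-15.86722) = 1.709e-07
  L_B = (1/(0.3·√(2π)))·exp(−(3.79−2.9)²/(2·0.3²)) = 1.329808·exp(-4.40056) = 0.0163174
  L_C = (1/(0.2·√(2π)))·exp(−(3.79−3.7)²/(2·0.2²)) = 1.994711·exp(-0.10125) = 1.80263
Weight by the priors:
  π_A·L_A = 0.14 × 1.709e-07 = 2.3926e-08
  π_B·L_B = 0.45 × 0.0163174 = 0.00734284
  π_C·L_C = 0.41 × 1.80263 = 0.73908
Denominator: 2.3926e-08 + 0.00734284 + 0.73908 = 0.746423
Responsibility of Type B: 0.00734284 / 0.746423 ≈ 0.010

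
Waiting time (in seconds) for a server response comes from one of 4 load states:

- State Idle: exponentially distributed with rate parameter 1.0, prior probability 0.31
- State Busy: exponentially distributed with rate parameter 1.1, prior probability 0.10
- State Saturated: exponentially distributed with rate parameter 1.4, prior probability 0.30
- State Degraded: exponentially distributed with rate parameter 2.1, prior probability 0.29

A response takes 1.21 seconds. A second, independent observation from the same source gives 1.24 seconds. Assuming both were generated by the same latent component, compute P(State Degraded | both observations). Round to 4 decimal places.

By Bayes' theorem, P(k | x) = w_k f_k(x) / Σ_j w_j f_j(x).
Since both observations come from the same component, the likelihood for component k is f_k(x₁)·f_k(x₂).
  f_Idle = [1.0·e^(−1.0·1.21) = 1.0·e^(−1.2100) = 0.298197] × [0.289384] = 0.0862936
  f_Busy = [1.1·e^(−1.1·1.21) = 1.1·e^(−1.3310) = 0.290634] × [0.2812] = 0.0817263
  f_Saturated = [1.4·e^(−1.4·1.21) = 1.4·e^(−1.6940) = 0.257296] × [0.246713] = 0.0634784
  f_Degraded = [2.1·e^(−2.1·1.21) = 2.1·e^(−2.5410) = 0.165454] × [0.155352] = 0.0257036
Unnormalised posteriors:
  w_Idle·f_Idle = 0.31 × 0.0862936 = 0.026751
  w_Busy·f_Busy = 0.10 × 0.0817263 = 0.00817263
  w_Saturated·f_Saturated = 0.30 × 0.0634784 = 0.0190435
  w_Degraded·f_Degraded = 0.29 × 0.0257036 = 0.00745404
Normaliser: 0.026751 + 0.00817263 + 0.0190435 + 0.00745404 = 0.0614212
P(State Degraded | x₁, x₂) = 0.00745404 / 0.0614212 ≈ 0.1214

0.1214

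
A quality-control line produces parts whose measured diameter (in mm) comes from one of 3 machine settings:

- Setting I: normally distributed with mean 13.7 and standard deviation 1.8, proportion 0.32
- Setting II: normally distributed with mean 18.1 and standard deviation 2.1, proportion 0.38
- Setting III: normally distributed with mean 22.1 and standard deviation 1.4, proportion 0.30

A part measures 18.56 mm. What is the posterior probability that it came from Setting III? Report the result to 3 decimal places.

By Bayes' theorem, P(k | x) = w_k f_k(x) / Σ_j w_j f_j(x).
Normal densities:
  p_I = 0.00578941
  p_II = 0.185469
  p_III = 0.0116523
Multiply by the mixture weights:
  w_I·p_I = 0.32 × 0.00578941 = 0.00185261
  w_II·p_II = 0.38 × 0.185469 = 0.0704783
  w_III·p_III = 0.30 × 0.0116523 = 0.0034957
Normaliser: 0.00185261 + 0.0704783 + 0.0034957 = 0.0758266
Responsibility of Setting III: 0.0034957 / 0.0758266 ≈ 0.046

0.046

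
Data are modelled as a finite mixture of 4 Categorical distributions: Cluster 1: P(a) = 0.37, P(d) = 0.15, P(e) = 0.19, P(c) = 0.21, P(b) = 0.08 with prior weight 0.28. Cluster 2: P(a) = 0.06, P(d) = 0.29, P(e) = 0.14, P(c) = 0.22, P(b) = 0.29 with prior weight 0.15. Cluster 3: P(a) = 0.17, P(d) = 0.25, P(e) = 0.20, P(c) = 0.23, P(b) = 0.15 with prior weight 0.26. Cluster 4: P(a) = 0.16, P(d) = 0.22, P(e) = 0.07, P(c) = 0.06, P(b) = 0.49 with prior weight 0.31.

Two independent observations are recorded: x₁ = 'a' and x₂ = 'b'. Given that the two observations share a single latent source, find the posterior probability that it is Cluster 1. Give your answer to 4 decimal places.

By Bayes' theorem, P(k | x) = π_k f_k(x) / Σ_j π_j f_j(x).
Since both observations come from the same component, the likelihood for component k is f_k(x₁)·f_k(x₂).
  p_1 = [P(a | comp) = 0.37] × [0.08] = 0.0296
  p_2 = [P(a | comp) = 0.06] × [0.29] = 0.0174
  p_3 = [P(a | comp) = 0.17] × [0.15] = 0.0255
  p_4 = [P(a | comp) = 0.16] × [0.49] = 0.0784
Prior × likelihood for each component:
  π_1·p_1 = 0.28 × 0.0296 = 0.008288
  π_2·p_2 = 0.15 × 0.0174 = 0.00261
  π_3·p_3 = 0.26 × 0.0255 = 0.00663
  π_4·p_4 = 0.31 × 0.0784 = 0.024304
Normaliser: 0.008288 + 0.00261 + 0.00663 + 0.024304 = 0.041832
P(Cluster 1 | x) ≈ 0.1981

0.1981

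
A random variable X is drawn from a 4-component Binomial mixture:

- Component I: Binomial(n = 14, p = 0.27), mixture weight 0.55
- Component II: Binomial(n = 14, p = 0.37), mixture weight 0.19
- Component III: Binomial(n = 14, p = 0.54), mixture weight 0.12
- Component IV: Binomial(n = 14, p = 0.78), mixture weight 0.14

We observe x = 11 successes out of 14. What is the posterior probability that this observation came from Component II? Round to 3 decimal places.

0.008

Apply Bayes' rule: the posterior for each component is proportional to its prior times its likelihood at x.
Component likelihoods at x = 11 successes out of 14:
  f_I = C(14,11)·0.27^11·0.73^3 = 364·5.55906e-07·0.389017 = 7.87175e-05
  f_II = C(14,11)·0.37^11·0.63^3 = 364·1.77918e-05·0.250047 = 0.00161935
  f_III = C(14,11)·0.54^11·0.46^3 = 364·0.0011385·0.097336 = 0.0403372
  f_IV = C(14,11)·0.78^11·0.22^3 = 364·0.0650191·0.010648 = 0.252006
Weight by the priors:
  w_I·f_I = 0.55 × 7.87175e-05 = 4.32946e-05
  w_II·f_II = 0.19 × 0.00161935 = 0.000307677
  w_III·f_III = 0.12 × 0.0403372 = 0.00484047
  w_IV·f_IV = 0.14 × 0.252006 = 0.0352808
Evidence: 4.32946e-05 + 0.000307677 + 0.00484047 + 0.0352808 = 0.0404722
P(Component II | x) = 0.000307677 / 0.0404722 ≈ 0.008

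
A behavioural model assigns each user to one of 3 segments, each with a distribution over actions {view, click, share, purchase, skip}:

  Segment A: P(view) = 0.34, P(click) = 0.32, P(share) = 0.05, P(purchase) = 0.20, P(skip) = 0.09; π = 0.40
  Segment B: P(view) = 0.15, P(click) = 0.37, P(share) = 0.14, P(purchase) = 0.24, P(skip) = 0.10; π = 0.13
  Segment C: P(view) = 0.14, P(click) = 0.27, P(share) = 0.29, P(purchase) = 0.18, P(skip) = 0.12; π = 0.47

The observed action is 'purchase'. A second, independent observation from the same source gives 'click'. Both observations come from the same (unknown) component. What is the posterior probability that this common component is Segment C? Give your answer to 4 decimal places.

The responsibility of component k is P(Z=k) f_k(x) divided by Σ_j P(Z=j) f_j(x).
Since both observations come from the same component, the likelihood for component k is f_k(x₁)·f_k(x₂).
  f_A = [P(purchase | comp) = 0.20] × [0.32] = 0.064
  f_B = [P(purchase | comp) = 0.24] × [0.37] = 0.0888
  f_C = [P(purchase | comp) = 0.18] × [0.27] = 0.0486
Multiply by the mixture weights:
  P(Z=A)·f_A = 0.40 × 0.064 = 0.0256
  P(Z=B)·f_B = 0.13 × 0.0888 = 0.011544
  P(Z=C)·f_C = 0.47 × 0.0486 = 0.022842
Evidence: 0.0256 + 0.011544 + 0.022842 = 0.059986
Responsibility of Segment C: 0.022842 / 0.059986 ≈ 0.3808

0.3808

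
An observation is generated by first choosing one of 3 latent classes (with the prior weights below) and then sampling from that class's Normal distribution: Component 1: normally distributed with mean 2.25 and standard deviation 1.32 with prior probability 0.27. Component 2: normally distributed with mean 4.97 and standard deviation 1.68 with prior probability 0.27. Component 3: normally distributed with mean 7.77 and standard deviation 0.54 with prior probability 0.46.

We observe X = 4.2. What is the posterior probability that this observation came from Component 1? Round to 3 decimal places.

0.322

Apply Bayes' rule: the posterior for each component is proportional to its prior times its likelihood at x.
Evaluate each component's likelihood at the observed value:
  L_1 = 0.101496
  L_2 = 0.213789
  L_3 = 2.3862e-10
Multiply by the mixture weights:
  π_1·L_1 = 0.27 × 0.101496 = 0.0274039
  π_2·L_2 = 0.27 × 0.213789 = 0.057723
  π_3·L_3 = 0.46 × 2.3862e-10 = 1.09765e-10
Evidence: 0.0274039 + 0.057723 + 1.09765e-10 = 0.0851268
P(Component 1 | x) ≈ 0.322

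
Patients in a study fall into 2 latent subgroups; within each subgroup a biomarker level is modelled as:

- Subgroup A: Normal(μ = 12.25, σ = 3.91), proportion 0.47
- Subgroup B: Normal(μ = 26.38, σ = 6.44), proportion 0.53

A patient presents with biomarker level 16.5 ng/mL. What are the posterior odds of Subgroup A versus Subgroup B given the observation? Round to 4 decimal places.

2.6246

Only the two components matter; the odds are (π_i f_i(x)) / (π_j f_j(x)).
Normal densities:
  p_A = 0.056517
  p_B = 0.0190957
Posterior odds = (π_A·p_A) / (π_B·p_B) = (0.47·0.056517) / (0.53·0.0190957) = 0.026563 / 0.0101207 ≈ 2.6246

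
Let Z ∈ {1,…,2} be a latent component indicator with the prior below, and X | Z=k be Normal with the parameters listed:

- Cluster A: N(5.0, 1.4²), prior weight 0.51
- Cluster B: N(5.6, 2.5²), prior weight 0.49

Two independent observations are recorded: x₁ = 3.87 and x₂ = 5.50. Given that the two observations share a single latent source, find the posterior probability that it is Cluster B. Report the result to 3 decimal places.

0.259

P(component k | x) = π_k·f_k(x) / marginal(x), where marginal(x) = Σ_j π_j·f_j(x).
Since both observations come from the same component, the likelihood for component k is f_k(x₁)·f_k(x₂).
  L_A = [0.205738] × [0.267353] = 0.0550047
  L_B = [0.125599] × [0.159449] = 0.0200267
Multiply by the mixture weights:
  π_A·L_A = 0.51 × 0.0550047 = 0.0280524
  π_B·L_B = 0.49 × 0.0200267 = 0.00981307
Normaliser: 0.0280524 + 0.00981307 = 0.0378655
P(Cluster B | data) ≈ 0.259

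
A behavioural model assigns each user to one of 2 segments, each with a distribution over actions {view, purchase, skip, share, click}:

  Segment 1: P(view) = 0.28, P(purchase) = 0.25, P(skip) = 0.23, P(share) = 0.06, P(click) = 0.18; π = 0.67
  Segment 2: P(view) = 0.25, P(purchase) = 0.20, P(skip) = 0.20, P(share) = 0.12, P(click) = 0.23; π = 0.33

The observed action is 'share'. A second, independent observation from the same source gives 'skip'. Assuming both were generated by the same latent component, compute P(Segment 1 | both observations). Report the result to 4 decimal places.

The responsibility of component k is w_k f_k(x) divided by Σ_j w_j f_j(x).
Since both observations come from the same component, the likelihood for component k is f_k(x₁)·f_k(x₂).
  p_1 = [0.06] × [0.23] = 0.0138
  p_2 = [0.12] × [0.2] = 0.024
Multiply by the mixture weights:
  w_1·p_1 = 0.67 × 0.0138 = 0.009246
  w_2·p_2 = 0.33 × 0.024 = 0.00792
Marginal: 0.009246 + 0.00792 = 0.017166
So the posterior for Segment 1 is 0.009246 / 0.017166 ≈ 0.5386.

0.5386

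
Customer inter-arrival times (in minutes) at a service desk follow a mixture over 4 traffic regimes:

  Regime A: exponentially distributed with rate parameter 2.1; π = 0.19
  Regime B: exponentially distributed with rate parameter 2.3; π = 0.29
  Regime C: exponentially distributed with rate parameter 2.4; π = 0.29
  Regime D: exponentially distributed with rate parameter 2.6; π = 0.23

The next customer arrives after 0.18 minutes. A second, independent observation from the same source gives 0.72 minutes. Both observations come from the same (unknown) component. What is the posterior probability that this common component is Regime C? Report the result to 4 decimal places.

Apply Bayes' rule: the posterior for each component is proportional to its prior times its likelihood at x.
Since both observations come from the same component, the likelihood for component k is f_k(x₁)·f_k(x₂).
  p_A = [1.43898] × [0.462984] = 0.666227
  p_B = [1.5203] × [0.439072] = 0.667523
  p_C = [1.5581] × [0.426334] = 0.664273
  p_D = [1.62826] × [0.399921] = 0.651175
Multiply by the mixture weights:
  π_A·p_A = 0.19 × 0.666227 = 0.126583
  π_B·p_B = 0.29 × 0.667523 = 0.193582
  π_C·p_C = 0.29 × 0.664273 = 0.192639
  π_D·p_D = 0.23 × 0.651175 = 0.14977
Marginal: 0.126583 + 0.193582 + 0.192639 + 0.14977 = 0.662574
So the posterior for Regime C is 0.192639 / 0.662574 ≈ 0.2907.

0.2907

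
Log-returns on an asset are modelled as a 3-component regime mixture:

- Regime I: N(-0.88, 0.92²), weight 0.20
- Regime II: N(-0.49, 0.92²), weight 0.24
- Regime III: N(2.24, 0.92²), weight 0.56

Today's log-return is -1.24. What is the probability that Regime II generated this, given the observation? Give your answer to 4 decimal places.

0.4811

Apply Bayes' rule: the posterior for each component is proportional to its prior times its likelihood at x.
Evaluate each component's likelihood at the observed value:
  L_I = 0.401673
  L_II = 0.311036
  L_III = 0.000338962
Prior × likelihood for each component:
  P(Z=I)·L_I = 0.20 × 0.401673 = 0.0803346
  P(Z=II)·L_II = 0.24 × 0.311036 = 0.0746486
  P(Z=III)·L_III = 0.56 × 0.000338962 = 0.000189819
Denominator: 0.0803346 + 0.0746486 + 0.000189819 = 0.155173
P(Regime II | data) ≈ 0.4811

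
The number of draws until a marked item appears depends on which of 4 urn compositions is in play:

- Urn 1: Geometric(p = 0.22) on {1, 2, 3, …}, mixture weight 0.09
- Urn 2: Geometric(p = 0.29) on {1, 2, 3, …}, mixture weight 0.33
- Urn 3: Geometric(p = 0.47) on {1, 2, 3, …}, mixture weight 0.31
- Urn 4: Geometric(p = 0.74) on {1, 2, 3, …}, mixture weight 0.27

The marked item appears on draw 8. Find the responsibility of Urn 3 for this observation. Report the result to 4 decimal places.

0.1230

Posterior ∝ prior × likelihood, so P(k | x) ∝ π_k f_k(x); normalise over all components.
Geometric probabilities:
  L_1 = 0.0386443
  L_2 = 0.0263758
  L_3 = 0.00552114
  L_4 = 5.94354e-05
Weight by the priors:
  π_1·L_1 = 0.09 × 0.0386443 = 0.00347798
  π_2·L_2 = 0.33 × 0.0263758 = 0.00870403
  π_3·L_3 = 0.31 × 0.00552114 = 0.00171155
  π_4·L_4 = 0.27 × 5.94354e-05 = 1.60476e-05
Evidence: 0.00347798 + 0.00870403 + 0.00171155 + 1.60476e-05 = 0.0139096
Responsibility of Urn 3: 0.00171155 / 0.0139096 ≈ 0.1230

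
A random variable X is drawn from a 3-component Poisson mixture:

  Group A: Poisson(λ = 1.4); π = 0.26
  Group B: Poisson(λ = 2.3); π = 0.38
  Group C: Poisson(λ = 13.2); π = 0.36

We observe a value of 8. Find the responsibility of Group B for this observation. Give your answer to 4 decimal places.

Apply Bayes' rule: the posterior for each component is proportional to its prior times its likelihood at x.
Poisson probabilities:
  L_A = e^(−1.4)·1.4^8/8! = 9.02592e-05
  L_B = e^(−2.3)·2.3^8/8! = 0.00194726
  L_C = e^(−13.2)·13.2^8/8! = 0.0423042
Multiply by the mixture weights:
  π_A·L_A = 0.26 × 9.02592e-05 = 2.34674e-05
  π_B·L_B = 0.38 × 0.00194726 = 0.00073996
  π_C·L_C = 0.36 × 0.0423042 = 0.0152295
Sum: 2.34674e-05 + 0.00073996 + 0.0152295 = 0.0159929
P(Group B | 8) = 0.00073996 / 0.0159929 ≈ 0.0463

0.0463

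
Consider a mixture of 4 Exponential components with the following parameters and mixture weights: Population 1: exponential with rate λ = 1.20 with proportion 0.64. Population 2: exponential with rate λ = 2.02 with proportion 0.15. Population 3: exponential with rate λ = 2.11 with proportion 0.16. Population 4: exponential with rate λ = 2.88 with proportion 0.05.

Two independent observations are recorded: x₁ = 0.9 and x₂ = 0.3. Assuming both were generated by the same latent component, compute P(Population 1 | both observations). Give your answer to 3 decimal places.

0.638

P(component k | x) = w_k·f_k(x) / marginal(x), where marginal(x) = Σ_j w_j·f_j(x).
Since both observations come from the same component, the likelihood for component k is f_k(x₁)·f_k(x₂).
  p_1 = [1.20·e^(−1.20·0.9) = 1.20·e^(−1.0800) = 0.407515] × [0.837212] = 0.341176
  p_2 = [2.02·e^(−2.02·0.9) = 2.02·e^(−1.8180) = 0.327947] × [1.10197] = 0.361387
  p_3 = [2.11·e^(−2.11·0.9) = 2.11·e^(−1.8990) = 0.315906] × [1.1204] = 0.353941
  p_4 = [2.88·e^(−2.88·0.9) = 2.88·e^(−2.5920) = 0.215626] × [1.21384] = 0.261736
Weight by the priors:
  w_1·p_1 = 0.64 × 0.341176 = 0.218353
  w_2·p_2 = 0.15 × 0.361387 = 0.0542081
  w_3·p_3 = 0.16 × 0.353941 = 0.0566306
  w_4·p_4 = 0.05 × 0.261736 = 0.0130868
Normaliser: 0.218353 + 0.0542081 + 0.0566306 + 0.0130868 = 0.342278
So the posterior for Population 1 is 0.218353 / 0.342278 ≈ 0.638.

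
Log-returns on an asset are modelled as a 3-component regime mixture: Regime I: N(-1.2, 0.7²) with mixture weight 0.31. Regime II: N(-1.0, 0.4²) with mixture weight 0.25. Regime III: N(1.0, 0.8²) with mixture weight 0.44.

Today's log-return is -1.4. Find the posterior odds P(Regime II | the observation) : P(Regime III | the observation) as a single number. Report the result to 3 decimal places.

Posterior odds = (π_i f_i(x)) / (π_j f_j(x)); the normalising sum cancels.
Component likelihoods at x = -1.4:
  L_I = 0.547124
  L_II = 0.604927
  L_III = 0.00553981
Posterior odds = (π_II·L_II) / (π_III·L_III) = (0.25·0.604927) / (0.44·0.00553981) = 0.151232 / 0.00243752 ≈ 62.043

62.043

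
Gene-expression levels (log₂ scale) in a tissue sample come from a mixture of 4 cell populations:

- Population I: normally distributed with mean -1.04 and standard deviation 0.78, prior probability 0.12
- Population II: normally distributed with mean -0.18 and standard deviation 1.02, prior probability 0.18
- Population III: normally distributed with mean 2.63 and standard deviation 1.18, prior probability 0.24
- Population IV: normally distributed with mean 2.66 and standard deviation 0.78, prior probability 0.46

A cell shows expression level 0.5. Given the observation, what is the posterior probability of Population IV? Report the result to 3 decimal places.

0.059

The responsibility of component k is P(Z=k) f_k(x) divided by Σ_j P(Z=j) f_j(x).
Normal densities:
  L_I = 0.0728375
  L_II = 0.313184
  L_III = 0.0662965
  L_IV = 0.0110558
Prior × likelihood for each component:
  P(Z=I)·L_I = 0.12 × 0.0728375 = 0.0087405
  P(Z=II)·L_II = 0.18 × 0.313184 = 0.0563732
  P(Z=III)·L_III = 0.24 × 0.0662965 = 0.0159112
  P(Z=IV)·L_IV = 0.46 × 0.0110558 = 0.00508569
Denominator: 0.0087405 + 0.0563732 + 0.0159112 + 0.00508569 = 0.0861105
So the posterior for Population IV is 0.00508569 / 0.0861105 ≈ 0.059.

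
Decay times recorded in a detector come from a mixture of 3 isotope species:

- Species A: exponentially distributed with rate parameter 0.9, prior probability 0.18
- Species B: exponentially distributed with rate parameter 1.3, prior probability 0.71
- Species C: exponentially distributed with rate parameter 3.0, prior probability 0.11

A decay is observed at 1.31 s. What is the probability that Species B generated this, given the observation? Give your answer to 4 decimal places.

0.7491

Apply Bayes' rule: the posterior for each component is proportional to its prior times its likelihood at x.
Evaluate each component's likelihood at the observed value:
  p_A = 0.276828
  p_B = 0.236777
  p_C = 0.058931
Prior × likelihood for each component:
  P(Z=A)·p_A = 0.18 × 0.276828 = 0.049829
  P(Z=B)·p_B = 0.71 × 0.236777 = 0.168112
  P(Z=C)·p_C = 0.11 × 0.058931 = 0.00648241
Normaliser: 0.049829 + 0.168112 + 0.00648241 = 0.224423
Responsibility of Species B: 0.168112 / 0.224423 ≈ 0.7491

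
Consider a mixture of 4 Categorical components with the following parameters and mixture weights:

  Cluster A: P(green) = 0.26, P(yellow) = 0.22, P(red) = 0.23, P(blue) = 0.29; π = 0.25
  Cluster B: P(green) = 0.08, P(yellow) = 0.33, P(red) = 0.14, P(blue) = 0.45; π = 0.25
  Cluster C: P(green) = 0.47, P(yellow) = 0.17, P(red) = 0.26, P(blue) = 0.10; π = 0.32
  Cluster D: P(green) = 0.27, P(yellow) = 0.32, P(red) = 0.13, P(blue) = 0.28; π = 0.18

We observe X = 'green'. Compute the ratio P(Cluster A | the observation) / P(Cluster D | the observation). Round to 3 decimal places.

Only the two components matter; the odds are (w_i f_i(x)) / (w_j f_j(x)).
Component likelihoods at x = 'green':
  f_A = 0.26
  f_B = 0.08
  f_C = 0.47
  f_D = 0.27
Posterior odds = (w_A·f_A) / (w_D·f_D) = (0.25·0.26) / (0.18·0.27) = 0.065 / 0.0486 ≈ 1.337

1.337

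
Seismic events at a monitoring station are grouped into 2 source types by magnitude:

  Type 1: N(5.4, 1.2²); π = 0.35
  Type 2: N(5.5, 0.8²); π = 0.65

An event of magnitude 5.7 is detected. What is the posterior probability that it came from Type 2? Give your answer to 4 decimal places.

By Bayes' theorem, P(k | x) = P(Z=k) f_k(x) / Σ_j P(Z=j) f_j(x).
Component likelihoods at x = 5.7:
  L_1 = 0.322223
  L_2 = 0.483335
Prior × likelihood for each component:
  P(Z=1)·L_1 = 0.35 × 0.322223 = 0.112778
  P(Z=2)·L_2 = 0.65 × 0.483335 = 0.314168
Marginal: 0.112778 + 0.314168 = 0.426946
P(Type 2 | the observation) ≈ 0.7358

0.7358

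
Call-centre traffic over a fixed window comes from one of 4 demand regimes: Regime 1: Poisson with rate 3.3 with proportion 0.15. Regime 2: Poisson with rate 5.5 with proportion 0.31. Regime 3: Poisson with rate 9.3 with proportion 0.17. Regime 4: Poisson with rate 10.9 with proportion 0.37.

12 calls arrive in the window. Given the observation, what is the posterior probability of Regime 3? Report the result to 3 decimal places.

0.244

Apply Bayes' rule: the posterior for each component is proportional to its prior times its likelihood at x.
Component likelihoods at x = 12 calls:
  f_1 = 0.000128428
  f_2 = 0.00653726
  f_3 = 0.079895
  f_4 = 0.108385
Prior × likelihood for each component:
  π_1·f_1 = 0.15 × 0.000128428 = 1.92641e-05
  π_2·f_2 = 0.31 × 0.00653726 = 0.00202655
  π_3·f_3 = 0.17 × 0.079895 = 0.0135822
  π_4·f_4 = 0.37 × 0.108385 = 0.0401026
Sum: 1.92641e-05 + 0.00202655 + 0.0135822 + 0.0401026 = 0.0557306
P(Regime 3 | data) = 0.0135822 / 0.0557306 ≈ 0.244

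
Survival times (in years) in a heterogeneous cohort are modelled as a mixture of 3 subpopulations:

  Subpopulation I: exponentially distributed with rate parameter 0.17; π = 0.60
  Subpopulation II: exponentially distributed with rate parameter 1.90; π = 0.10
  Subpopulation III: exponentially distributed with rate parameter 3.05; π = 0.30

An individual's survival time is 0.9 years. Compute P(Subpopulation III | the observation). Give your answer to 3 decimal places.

0.325

Posterior ∝ prior × likelihood, so P(k | x) ∝ w_k f_k(x); normalise over all components.
Evaluate each component's likelihood at the observed value:
  p_I = 0.145882
  p_II = 0.343645
  p_III = 0.195957
Multiply by the mixture weights:
  w_I·p_I = 0.60 × 0.145882 = 0.0875292
  w_II·p_II = 0.10 × 0.343645 = 0.0343645
  w_III·p_III = 0.30 × 0.195957 = 0.0587872
Evidence: 0.0875292 + 0.0343645 + 0.0587872 = 0.180681
So the posterior for Subpopulation III is 0.0587872 / 0.180681 ≈ 0.325.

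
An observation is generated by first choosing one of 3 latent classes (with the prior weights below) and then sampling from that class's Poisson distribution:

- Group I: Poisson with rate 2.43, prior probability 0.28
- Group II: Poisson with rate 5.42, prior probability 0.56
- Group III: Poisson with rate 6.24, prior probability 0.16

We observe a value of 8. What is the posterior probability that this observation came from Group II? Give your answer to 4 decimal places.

0.7119

Posterior ∝ prior × likelihood, so P(k | x) ∝ P(Z=k) f_k(x); normalise over all components.
Poisson probabilities:
  L_I = e^(−2.43)·2.43^8/8! = 0.00265457
  L_II = e^(−5.42)·5.42^8/8! = 0.0817707
  L_III = e^(−6.24)·6.24^8/8! = 0.111163
Unnormalised posteriors:
  P(Z=I)·L_I = 0.28 × 0.00265457 = 0.000743279
  P(Z=II)·L_II = 0.56 × 0.0817707 = 0.0457916
  P(Z=III)·L_III = 0.16 × 0.111163 = 0.017786
Evidence: 0.000743279 + 0.0457916 + 0.017786 = 0.0643209
P(Group II | the observation) = 0.0457916 / 0.0643209 ≈ 0.7119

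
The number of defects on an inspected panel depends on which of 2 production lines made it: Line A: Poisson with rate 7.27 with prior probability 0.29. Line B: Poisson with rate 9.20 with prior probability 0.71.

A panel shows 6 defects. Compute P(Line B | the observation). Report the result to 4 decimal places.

0.5934

P(component k | x) = π_k·f_k(x) / marginal(x), where marginal(x) = Σ_j π_j·f_j(x).
Evaluate each component's likelihood at the observed value:
  L_A = e^(−7.27)·7.27^6/6! = 0.142742
  L_B = e^(−9.20)·9.20^6/6! = 0.0850913
Unnormalised posteriors:
  π_A·L_A = 0.29 × 0.142742 = 0.0413953
  π_B·L_B = 0.71 × 0.0850913 = 0.0604148
Denominator: 0.0413953 + 0.0604148 = 0.10181
P(Line B | 6 defects) = 0.0604148 / 0.10181 ≈ 0.5934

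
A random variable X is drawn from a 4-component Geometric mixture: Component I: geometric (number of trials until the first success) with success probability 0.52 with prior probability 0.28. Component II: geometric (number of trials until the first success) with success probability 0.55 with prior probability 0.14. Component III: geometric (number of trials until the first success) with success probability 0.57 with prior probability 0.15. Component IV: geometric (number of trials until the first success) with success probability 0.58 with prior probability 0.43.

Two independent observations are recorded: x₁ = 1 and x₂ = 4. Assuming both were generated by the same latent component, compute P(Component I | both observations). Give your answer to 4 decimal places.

0.3122

Posterior ∝ prior × likelihood, so P(k | x) ∝ π_k f_k(x); normalise over all components.
Since both observations come from the same component, the likelihood for component k is f_k(x₁)·f_k(x₂).
  f_I = [0.52] × [0.0575078] = 0.0299041
  f_II = [0.55] × [0.0501187] = 0.0275653
  f_III = [0.57] × [0.045319] = 0.0258318
  f_IV = [0.58] × [0.042971] = 0.0249232
Unnormalised posteriors:
  π_I·f_I = 0.28 × 0.0299041 = 0.00837314
  π_II·f_II = 0.14 × 0.0275653 = 0.00385914
  π_III·f_III = 0.15 × 0.0258318 = 0.00387477
  π_IV·f_IV = 0.43 × 0.0249232 = 0.010717
Marginal: 0.00837314 + 0.00385914 + 0.00387477 + 0.010717 = 0.026824
P(Component I | x₁,x₂) ≈ 0.3122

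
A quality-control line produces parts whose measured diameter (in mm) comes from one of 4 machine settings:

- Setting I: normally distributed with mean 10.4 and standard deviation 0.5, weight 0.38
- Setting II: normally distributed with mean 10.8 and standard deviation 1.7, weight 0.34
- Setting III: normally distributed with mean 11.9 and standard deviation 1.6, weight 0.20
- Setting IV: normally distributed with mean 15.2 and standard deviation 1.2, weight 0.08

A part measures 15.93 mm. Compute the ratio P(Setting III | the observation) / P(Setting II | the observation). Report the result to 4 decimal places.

2.4869

Posterior odds = (w_i f_i(x)) / (w_j f_j(x)); the normalising sum cancels.
Component likelihoods at x = 15.93 mm:
  p_I = (1/(0.5·√(2π)))·exp(−(15.93−10.4)²/(2·0.5²)) = 0.797885·exp(-61.16180) = 2.18629e-27
  p_II = (1/(1.7·√(2π)))·exp(−(15.93−10.8)²/(2·1.7²)) = 0.234672·exp(-4.55310) = 0.00247216
  p_III = (1/(1.6·√(2π)))·exp(−(15.93−11.9)²/(2·1.6²)) = 0.249339·exp(-3.17205) = 0.0104517
  p_IV = (1/(1.2·√(2π)))·exp(−(15.93−15.2)²/(2·1.2²)) = 0.332452·exp(-0.18503) = 0.276293
0.00209034 / 0.000840534 ≈ 2.4869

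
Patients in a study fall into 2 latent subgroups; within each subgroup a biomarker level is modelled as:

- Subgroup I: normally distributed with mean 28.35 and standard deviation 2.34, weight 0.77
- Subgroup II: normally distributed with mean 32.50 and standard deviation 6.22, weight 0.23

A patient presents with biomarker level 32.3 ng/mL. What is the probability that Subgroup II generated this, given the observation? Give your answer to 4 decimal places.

0.3183

By Bayes' theorem, P(k | x) = π_k f_k(x) / Σ_j π_j f_j(x).
Component likelihoods at x = 32.3 ng/mL:
  L_I = 0.0410149
  L_II = 0.0641055
Weight by the priors:
  π_I·L_I = 0.77 × 0.0410149 = 0.0315815
  π_II·L_II = 0.23 × 0.0641055 = 0.0147443
Marginal: 0.0315815 + 0.0147443 = 0.0463258
P(Subgroup II | x) = 0.0147443 / 0.0463258 ≈ 0.3183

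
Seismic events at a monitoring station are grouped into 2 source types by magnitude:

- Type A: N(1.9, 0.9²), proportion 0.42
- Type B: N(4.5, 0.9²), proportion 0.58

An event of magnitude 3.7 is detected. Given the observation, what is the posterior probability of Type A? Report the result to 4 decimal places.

0.1270

Posterior ∝ prior × likelihood, so P(k | x) ∝ π_k f_k(x); normalise over all components.
Evaluate each component's likelihood at the observed value:
  f_A = 0.05999
  f_B = 0.298603
Unnormalised posteriors:
  π_A·f_A = 0.42 × 0.05999 = 0.0251958
  π_B·f_B = 0.58 × 0.298603 = 0.17319
Sum: 0.0251958 + 0.17319 = 0.198386
So the posterior for Type A is 0.0251958 / 0.198386 ≈ 0.1270.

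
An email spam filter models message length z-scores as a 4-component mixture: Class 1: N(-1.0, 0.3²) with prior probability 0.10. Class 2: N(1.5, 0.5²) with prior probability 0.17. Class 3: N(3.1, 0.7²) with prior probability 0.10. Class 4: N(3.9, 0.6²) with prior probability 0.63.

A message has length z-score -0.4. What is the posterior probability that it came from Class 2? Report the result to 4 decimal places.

Posterior ∝ prior × likelihood, so P(k | x) ∝ π_k f_k(x); normalise over all components.
Normal densities:
  p_1 = (1/(0.3·√(2π)))·exp(−(-0.4−-1.0)²/(2·0.3²)) = 1.329808·exp(-2.00000) = 0.17997
  p_2 = (1/(0.5·√(2π)))·exp(−(-0.4−1.5)²/(2·0.5²)) = 0.797885·exp(-7.22000) = 0.000583894
  p_3 = (1/(0.7·√(2π)))·exp(−(-0.4−3.1)²/(2·0.7²)) = 0.569918·exp(-12.50000) = 2.12389e-06
  p_4 = (1/(0.6·√(2π)))·exp(−(-0.4−3.9)²/(2·0.6²)) = 0.664904·exp(-25.68056) = 4.67558e-12
Unnormalised posteriors:
  π_1·p_1 = 0.10 × 0.17997 = 0.017997
  π_2·p_2 = 0.17 × 0.000583894 = 9.9262e-05
  π_3·p_3 = 0.10 × 2.12389e-06 = 2.12389e-07
  π_4·p_4 = 0.63 × 4.67558e-12 = 2.94561e-12
Marginal: 0.017997 + 9.9262e-05 + 2.12389e-07 + 2.94561e-12 = 0.0180965
P(Class 2 | -0.4) ≈ 0.0055

0.0055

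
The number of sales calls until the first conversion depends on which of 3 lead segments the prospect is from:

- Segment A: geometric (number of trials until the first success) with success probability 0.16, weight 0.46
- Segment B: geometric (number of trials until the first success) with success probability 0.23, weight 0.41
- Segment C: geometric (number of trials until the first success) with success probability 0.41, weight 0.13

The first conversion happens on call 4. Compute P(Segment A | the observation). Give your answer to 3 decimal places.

Posterior ∝ prior × likelihood, so P(k | x) ∝ w_k f_k(x); normalise over all components.
Evaluate each component's likelihood at the observed value:
  L_A = 0.16·(1−0.16)^3 = 0.16·0.592704 = 0.0948326
  L_B = 0.23·(1−0.23)^3 = 0.23·0.456533 = 0.105003
  L_C = 0.41·(1−0.41)^3 = 0.41·0.205379 = 0.0842054
Multiply by the mixture weights:
  w_A·L_A = 0.46 × 0.0948326 = 0.043623
  w_B·L_B = 0.41 × 0.105003 = 0.0430511
  w_C·L_C = 0.13 × 0.0842054 = 0.0109467
Denominator: 0.043623 + 0.0430511 + 0.0109467 = 0.0976208
P(Segment A | the observation) ≈ 0.447

0.447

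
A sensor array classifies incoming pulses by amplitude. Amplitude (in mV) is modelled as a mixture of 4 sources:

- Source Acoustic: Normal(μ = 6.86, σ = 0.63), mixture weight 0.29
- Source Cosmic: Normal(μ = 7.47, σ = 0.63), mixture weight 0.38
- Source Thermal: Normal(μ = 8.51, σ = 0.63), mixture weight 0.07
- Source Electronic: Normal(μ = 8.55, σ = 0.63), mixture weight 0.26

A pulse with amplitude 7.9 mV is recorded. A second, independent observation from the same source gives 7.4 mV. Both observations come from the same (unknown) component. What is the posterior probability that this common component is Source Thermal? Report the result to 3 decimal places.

P(component k | x) = π_k·f_k(x) / marginal(x), where marginal(x) = Σ_j π_j·f_j(x).
Since both observations come from the same component, the likelihood for component k is f_k(x₁)·f_k(x₂).
  p_Acoustic = [(1/(0.63·√(2π)))·exp(−(7.9−6.86)²/(2·0.63²)) = 0.633242·exp(-1.36256) = 0.162113] × [0.438564] = 0.0710968
  p_Cosmic = [(1/(0.63·√(2π)))·exp(−(7.9−7.47)²/(2·0.63²)) = 0.633242·exp(-0.23293) = 0.50166] × [0.629345] = 0.315717
  p_Thermal = [(1/(0.63·√(2π)))·exp(−(7.9−8.51)²/(2·0.63²)) = 0.633242·exp(-0.46876) = 0.396269] × [0.134115] = 0.0531457
  p_Electronic = [(1/(0.63·√(2π)))·exp(−(7.9−8.55)²/(2·0.63²)) = 0.633242·exp(-0.53225) = 0.371892] × [0.119679] = 0.0445077
Prior × likelihood for each component:
  π_Acoustic·p_Acoustic = 0.29 × 0.0710968 = 0.0206181
  π_Cosmic·p_Cosmic = 0.38 × 0.315717 = 0.119972
  π_Thermal·p_Thermal = 0.07 × 0.0531457 = 0.0037202
  π_Electronic·p_Electronic = 0.26 × 0.0445077 = 0.011572
Denominator: 0.0206181 + 0.119972 + 0.0037202 + 0.011572 = 0.155883
P(Source Thermal | x) = 0.0037202 / 0.155883 ≈ 0.024

0.024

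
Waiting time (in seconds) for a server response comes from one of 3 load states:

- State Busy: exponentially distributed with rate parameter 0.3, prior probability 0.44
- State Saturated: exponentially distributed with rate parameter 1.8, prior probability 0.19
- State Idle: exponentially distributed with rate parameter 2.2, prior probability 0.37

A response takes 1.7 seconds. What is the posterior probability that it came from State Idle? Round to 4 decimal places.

0.1687

Posterior ∝ prior × likelihood, so P(k | x) ∝ P(Z=k) f_k(x); normalise over all components.
Evaluate each component's likelihood at the observed value:
  f_Busy = 0.3·e^(−0.3·1.7) = 0.3·e^(−0.5100) = 0.180149
  f_Saturated = 1.8·e^(−1.8·1.7) = 1.8·e^(−3.0600) = 0.0843979
  f_Idle = 2.2·e^(−2.2·1.7) = 2.2·e^(−3.7400) = 0.052259
Multiply by the mixture weights:
  P(Z=Busy)·f_Busy = 0.44 × 0.180149 = 0.0792654
  P(Z=Saturated)·f_Saturated = 0.19 × 0.0843979 = 0.0160356
  P(Z=Idle)·f_Idle = 0.37 × 0.052259 = 0.0193358
Marginal: 0.0792654 + 0.0160356 + 0.0193358 = 0.114637
P(State Idle | 1.7 seconds) ≈ 0.1687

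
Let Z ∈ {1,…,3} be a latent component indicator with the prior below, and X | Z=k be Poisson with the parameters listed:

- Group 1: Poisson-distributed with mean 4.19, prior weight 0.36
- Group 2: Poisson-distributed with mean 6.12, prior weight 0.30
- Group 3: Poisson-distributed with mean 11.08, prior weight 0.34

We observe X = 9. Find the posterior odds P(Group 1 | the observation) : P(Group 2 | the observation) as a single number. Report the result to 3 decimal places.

0.273

Since P(k|x) ∝ π_k f_k(x), the posterior odds are π_i f_i(x) / (π_j f_j(x)).
Poisson probabilities:
  L_1 = e^(−4.19)·4.19^9/9! = 0.0166138
  L_2 = e^(−6.12)·6.12^9/9! = 0.0729655
  L_3 = e^(−11.08)·11.08^9/9! = 0.106933
0.00598097 / 0.0218896 ≈ 0.273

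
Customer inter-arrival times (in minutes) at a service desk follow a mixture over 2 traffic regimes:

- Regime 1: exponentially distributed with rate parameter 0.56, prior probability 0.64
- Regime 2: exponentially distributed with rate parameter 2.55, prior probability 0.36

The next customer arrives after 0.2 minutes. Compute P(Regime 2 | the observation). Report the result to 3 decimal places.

The responsibility of component k is w_k f_k(x) divided by Σ_j w_j f_j(x).
Evaluate each component's likelihood at the observed value:
  f_1 = 0.56·e^(−0.56·0.2) = 0.56·e^(−0.1120) = 0.500665
  f_2 = 2.55·e^(−2.55·0.2) = 2.55·e^(−0.5100) = 1.53126
Multiply by the mixture weights:
  w_1·f_1 = 0.64 × 0.500665 = 0.320425
  w_2·f_2 = 0.36 × 1.53126 = 0.551255
Evidence: 0.320425 + 0.551255 = 0.87168
P(Regime 2 | 0.2 minutes) ≈ 0.632

0.632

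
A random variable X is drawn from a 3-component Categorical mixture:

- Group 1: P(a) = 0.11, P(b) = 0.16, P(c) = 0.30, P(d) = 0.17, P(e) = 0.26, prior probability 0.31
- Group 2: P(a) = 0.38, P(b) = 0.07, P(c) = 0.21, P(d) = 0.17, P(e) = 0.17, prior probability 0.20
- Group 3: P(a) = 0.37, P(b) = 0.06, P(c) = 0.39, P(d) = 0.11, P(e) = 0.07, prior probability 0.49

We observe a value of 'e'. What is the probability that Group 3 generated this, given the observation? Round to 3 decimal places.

P(component k | x) = w_k·f_k(x) / marginal(x), where marginal(x) = Σ_j w_j·f_j(x).
Evaluate each component's likelihood at the observed value:
  f_1 = P(e | comp) = 0.26
  f_2 = P(e | comp) = 0.17
  f_3 = P(e | comp) = 0.07
Weight by the priors:
  w_1·f_1 = 0.31 × 0.26 = 0.0806
  w_2·f_2 = 0.20 × 0.17 = 0.034
  w_3·f_3 = 0.49 × 0.07 = 0.0343
Marginal: 0.0806 + 0.034 + 0.0343 = 0.1489
So the posterior for Group 3 is 0.0343 / 0.1489 ≈ 0.230.

0.230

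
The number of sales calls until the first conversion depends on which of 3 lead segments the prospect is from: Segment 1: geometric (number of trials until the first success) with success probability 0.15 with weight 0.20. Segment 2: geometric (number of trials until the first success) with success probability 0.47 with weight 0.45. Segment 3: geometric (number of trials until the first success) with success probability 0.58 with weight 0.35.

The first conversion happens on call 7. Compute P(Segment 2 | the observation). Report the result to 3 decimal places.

0.274

P(component k | x) = P(Z=k)·f_k(x) / marginal(x), where marginal(x) = Σ_j P(Z=j)·f_j(x).
Evaluate each component's likelihood at the observed value:
  L_1 = 0.15·(1−0.15)^6 = 0.15·0.37715 = 0.0565724
  L_2 = 0.47·(1−0.47)^6 = 0.47·0.0221644 = 0.0104172
  L_3 = 0.58·(1−0.58)^6 = 0.58·0.00548903 = 0.00318364
Weight by the priors:
  P(Z=1)·L_1 = 0.20 × 0.0565724 = 0.0113145
  P(Z=2)·L_2 = 0.45 × 0.0104172 = 0.00468776
  P(Z=3)·L_3 = 0.35 × 0.00318364 = 0.00111427
Normaliser: 0.0113145 + 0.00468776 + 0.00111427 = 0.0171165
P(Segment 2 | 7) = 0.00468776 / 0.0171165 ≈ 0.274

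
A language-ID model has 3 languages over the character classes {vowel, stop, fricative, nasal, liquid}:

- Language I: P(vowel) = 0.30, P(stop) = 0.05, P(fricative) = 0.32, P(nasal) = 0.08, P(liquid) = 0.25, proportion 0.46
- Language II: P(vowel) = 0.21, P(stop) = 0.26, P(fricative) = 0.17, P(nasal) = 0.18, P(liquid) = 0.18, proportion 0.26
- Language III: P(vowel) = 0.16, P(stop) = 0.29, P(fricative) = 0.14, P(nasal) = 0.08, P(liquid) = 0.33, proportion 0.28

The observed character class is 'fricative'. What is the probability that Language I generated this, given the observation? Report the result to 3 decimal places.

0.638

By Bayes' theorem, P(k | x) = π_k f_k(x) / Σ_j π_j f_j(x).
Component likelihoods at x = 'fricative':
  L_I = 0.32
  L_II = 0.17
  L_III = 0.14
Weight by the priors:
  π_I·L_I = 0.46 × 0.32 = 0.1472
  π_II·L_II = 0.26 × 0.17 = 0.0442
  π_III·L_III = 0.28 × 0.14 = 0.0392
Denominator: 0.1472 + 0.0442 + 0.0392 = 0.2306
Responsibility of Language I: 0.1472 / 0.2306 ≈ 0.638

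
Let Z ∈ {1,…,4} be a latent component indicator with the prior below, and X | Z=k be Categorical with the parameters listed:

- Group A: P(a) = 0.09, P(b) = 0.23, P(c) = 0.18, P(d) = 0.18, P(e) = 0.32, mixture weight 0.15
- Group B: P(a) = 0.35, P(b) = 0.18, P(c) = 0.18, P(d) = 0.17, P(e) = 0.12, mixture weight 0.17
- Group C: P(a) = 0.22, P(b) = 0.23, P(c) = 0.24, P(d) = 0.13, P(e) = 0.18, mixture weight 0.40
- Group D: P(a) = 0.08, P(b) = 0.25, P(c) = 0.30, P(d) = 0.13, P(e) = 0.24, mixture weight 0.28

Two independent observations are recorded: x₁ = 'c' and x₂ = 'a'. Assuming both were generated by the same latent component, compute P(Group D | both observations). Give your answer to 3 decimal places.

0.164

The responsibility of component k is w_k f_k(x) divided by Σ_j w_j f_j(x).
Since both observations come from the same component, the likelihood for component k is f_k(x₁)·f_k(x₂).
  L_A = [P(c | comp) = 0.18] × [0.09] = 0.0162
  L_B = [P(c | comp) = 0.18] × [0.35] = 0.063
  L_C = [P(c | comp) = 0.24] × [0.22] = 0.0528
  L_D = [P(c | comp) = 0.30] × [0.08] = 0.024
Unnormalised posteriors:
  w_A·L_A = 0.15 × 0.0162 = 0.00243
  w_B·L_B = 0.17 × 0.063 = 0.01071
  w_C·L_C = 0.40 × 0.0528 = 0.02112
  w_D·L_D = 0.28 × 0.024 = 0.00672
Sum: 0.00243 + 0.01071 + 0.02112 + 0.00672 = 0.04098
So the posterior for Group D is 0.00672 / 0.04098 ≈ 0.164.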